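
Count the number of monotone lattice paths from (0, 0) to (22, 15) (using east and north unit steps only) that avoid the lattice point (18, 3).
Number of paths = 9361779160

Total paths from (0, 0) to (22, 15): C(37, 22) = 9364199760. Paths through (18, 3): (paths (0, 0) → (18, 3)) × (paths (18, 3) → (22, 15)) = C(21, 18) · C(16, 4) = 1330 · 1820 = 2420600. Avoidance count = 9364199760 − 2420600 = 9361779160.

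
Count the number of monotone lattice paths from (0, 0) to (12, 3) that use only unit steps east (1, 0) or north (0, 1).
Number of paths = 455

A monotone lattice path from (0, 0) to (12, 3) consists of 12 east steps and 3 north steps in some order, so it is determined by which 12 of the 15 steps are east. The count is C(15, 12) = 455.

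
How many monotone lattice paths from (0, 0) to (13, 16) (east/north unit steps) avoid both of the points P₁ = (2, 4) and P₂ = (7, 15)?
Number of paths = 46847577

Inclusion–exclusion. Total paths: C(29, 13) = 67863915. Through P₁: C(6, 2)·C(23, 11) = 20281170. Through P₂: C(22, 7)·C(7, 6) = 1193808. Since P₁ is strictly southwest of P₂, a monotone path through both must visit P₁ then P₂; paths through both = C(6, 2)·C(16, 5)·C(7, 6) = 458640. Avoid both = 67863915 − 20281170 − 1193808 + 458640 = 46847577.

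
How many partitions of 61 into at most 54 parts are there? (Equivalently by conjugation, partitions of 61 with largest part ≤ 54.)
p(61, parts ≤ 54) = 1121475

Use the recurrence p(n, m) = p(n, m−1) + p(n−m, m): either the largest part is < m (count p(n, m−1)) or the largest part is exactly m (remove one copy of m, count p(n−m, m)). With p(0, ·) = 1 this gives p(61, parts ≤ 54) = 1121475. (By conjugating Young diagrams, this also counts partitions of 61 into at most 54 parts.)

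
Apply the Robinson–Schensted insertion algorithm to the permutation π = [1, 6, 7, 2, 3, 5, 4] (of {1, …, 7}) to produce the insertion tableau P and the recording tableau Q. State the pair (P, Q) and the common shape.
P = [1, 2, 3, 4] / [5, 7] / [6];  Q = [1, 2, 3, 6] / [4, 5] / [7];  common shape = (4, 2, 1)

Row-insert the values π_1, π_2, … into P one at a time, bumping the leftmost entry strictly greater than the inserted value down to the next row. The recording tableau Q records, in position (i, j), the step at which that cell was added to P.
  Insert 1 (step 1): P = [1];  Q = [1]
  Insert 6 (step 2): P = [1, 6];  Q = [1, 2]
  Insert 7 (step 3): P = [1, 6, 7];  Q = [1, 2, 3]
  Insert 2 (step 4): P = [1, 2, 7] / [6];  Q = [1, 2, 3] / [4]
  Insert 3 (step 5): P = [1, 2, 3] / [6, 7];  Q = [1, 2, 3] / [4, 5]
  Insert 5 (step 6): P = [1, 2, 3, 5] / [6, 7];  Q = [1, 2, 3, 6] / [4, 5]
  Insert 4 (step 7): P = [1, 2, 3, 4] / [5, 7] / [6];  Q = [1, 2, 3, 6] / [4, 5] / [7]
Final shape: (4, 2, 1).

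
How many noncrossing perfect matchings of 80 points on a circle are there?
C_40 = 2622127042276492108820

These noncrossing handshakes are counted by the Catalan number C_n = (1/(n + 1)) · C(2n, n). For n = 40: C_40 = (1/41) · C(80, 40) = 107507208733336176461620/41 = 2622127042276492108820.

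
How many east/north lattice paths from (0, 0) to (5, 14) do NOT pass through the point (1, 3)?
Number of paths = 6168

Total paths from (0, 0) to (5, 14): C(19, 5) = 11628. Paths through (1, 3): (paths (0, 0) → (1, 3)) × (paths (1, 3) → (5, 14)) = C(4, 1) · C(15, 4) = 4 · 1365 = 5460. Avoidance count = 11628 − 5460 = 6168.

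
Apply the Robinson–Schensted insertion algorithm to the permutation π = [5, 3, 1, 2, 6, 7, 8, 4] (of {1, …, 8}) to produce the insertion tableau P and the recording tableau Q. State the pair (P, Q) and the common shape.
P = [1, 2, 4, 7, 8] / [3, 6] / [5];  Q = [1, 4, 5, 6, 7] / [2, 8] / [3];  common shape = (5, 2, 1)

Row-insert the values π_1, π_2, … into P one at a time, bumping the leftmost entry strictly greater than the inserted value down to the next row. The recording tableau Q records, in position (i, j), the step at which that cell was added to P.
  Insert 5 (step 1): P = [5];  Q = [1]
  Insert 3 (step 2): P = [3] / [5];  Q = [1] / [2]
  Insert 1 (step 3): P = [1] / [3] / [5];  Q = [1] / [2] / [3]
  Insert 2 (step 4): P = [1, 2] / [3] / [5];  Q = [1, 4] / [2] / [3]
  Insert 6 (step 5): P = [1, 2, 6] / [3] / [5];  Q = [1, 4, 5] / [2] / [3]
  Insert 7 (step 6): P = [1, 2, 6, 7] / [3] / [5];  Q = [1, 4, 5, 6] / [2] / [3]
  Insert 8 (step 7): P = [1, 2, 6, 7, 8] / [3] / [5];  Q = [1, 4, 5, 6, 7] / [2] / [3]
  Insert 4 (step 8): P = [1, 2, 4, 7, 8] / [3, 6] / [5];  Q = [1, 4, 5, 6, 7] / [2, 8] / [3]
Final shape: (5, 2, 1).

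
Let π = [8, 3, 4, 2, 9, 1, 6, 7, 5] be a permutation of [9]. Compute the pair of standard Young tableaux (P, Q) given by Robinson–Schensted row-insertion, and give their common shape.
P = [1, 4, 5, 7] / [2, 6] / [3, 9] / [8];  Q = [1, 3, 5, 8] / [2, 7] / [4, 9] / [6];  common shape = (4, 2, 2, 1)

Row-insert the values π_1, π_2, … into P one at a time, bumping the leftmost entry strictly greater than the inserted value down to the next row. The recording tableau Q records, in position (i, j), the step at which that cell was added to P.
  Insert 8 (step 1): P = [8];  Q = [1]
  Insert 3 (step 2): P = [3] / [8];  Q = [1] / [2]
  Insert 4 (step 3): P = [3, 4] / [8];  Q = [1, 3] / [2]
  Insert 2 (step 4): P = [2, 4] / [3] / [8];  Q = [1, 3] / [2] / [4]
  Insert 9 (step 5): P = [2, 4, 9] / [3] / [8];  Q = [1, 3, 5] / [2] / [4]
  Insert 1 (step 6): P = [1, 4, 9] / [2] / [3] / [8];  Q = [1, 3, 5] / [2] / [4] / [6]
  Insert 6 (step 7): P = [1, 4, 6] / [2, 9] / [3] / [8];  Q = [1, 3, 5] / [2, 7] / [4] / [6]
  Insert 7 (step 8): P = [1, 4, 6, 7] / [2, 9] / [3] / [8];  Q = [1, 3, 5, 8] / [2, 7] / [4] / [6]
  Insert 5 (step 9): P = [1, 4, 5, 7] / [2, 6] / [3, 9] / [8];  Q = [1, 3, 5, 8] / [2, 7] / [4, 9] / [6]
Final shape: (4, 2, 2, 1).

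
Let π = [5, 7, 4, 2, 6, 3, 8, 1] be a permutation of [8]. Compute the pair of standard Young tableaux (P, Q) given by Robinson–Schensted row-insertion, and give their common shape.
P = [1, 3, 8] / [2, 6] / [4, 7] / [5];  Q = [1, 2, 7] / [3, 5] / [4, 6] / [8];  common shape = (3, 2, 2, 1)

Row-insert the values π_1, π_2, … into P one at a time, bumping the leftmost entry strictly greater than the inserted value down to the next row. The recording tableau Q records, in position (i, j), the step at which that cell was added to P.
  Insert 5 (step 1): P = [5];  Q = [1]
  Insert 7 (step 2): P = [5, 7];  Q = [1, 2]
  Insert 4 (step 3): P = [4, 7] / [5];  Q = [1, 2] / [3]
  Insert 2 (step 4): P = [2, 7] / [4] / [5];  Q = [1, 2] / [3] / [4]
  Insert 6 (step 5): P = [2, 6] / [4, 7] / [5];  Q = [1, 2] / [3, 5] / [4]
  Insert 3 (step 6): P = [2, 3] / [4, 6] / [5, 7];  Q = [1, 2] / [3, 5] / [4, 6]
  Insert 8 (step 7): P = [2, 3, 8] / [4, 6] / [5, 7];  Q = [1, 2, 7] / [3, 5] / [4, 6]
  Insert 1 (step 8): P = [1, 3, 8] / [2, 6] / [4, 7] / [5];  Q = [1, 2, 7] / [3, 5] / [4, 6] / [8]
Final shape: (3, 2, 2, 1).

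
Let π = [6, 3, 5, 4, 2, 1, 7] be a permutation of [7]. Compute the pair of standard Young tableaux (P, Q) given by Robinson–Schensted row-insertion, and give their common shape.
P = [1, 4, 7] / [2] / [3] / [5] / [6];  Q = [1, 3, 7] / [2] / [4] / [5] / [6];  common shape = (3, 1, 1, 1, 1)

Row-insert the values π_1, π_2, … into P one at a time, bumping the leftmost entry strictly greater than the inserted value down to the next row. The recording tableau Q records, in position (i, j), the step at which that cell was added to P.
  Insert 6 (step 1): P = [6];  Q = [1]
  Insert 3 (step 2): P = [3] / [6];  Q = [1] / [2]
  Insert 5 (step 3): P = [3, 5] / [6];  Q = [1, 3] / [2]
  Insert 4 (step 4): P = [3, 4] / [5] / [6];  Q = [1, 3] / [2] / [4]
  Insert 2 (step 5): P = [2, 4] / [3] / [5] / [6];  Q = [1, 3] / [2] / [4] / [5]
  Insert 1 (step 6): P = [1, 4] / [2] / [3] / [5] / [6];  Q = [1, 3] / [2] / [4] / [5] / [6]
  Insert 7 (step 7): P = [1, 4, 7] / [2] / [3] / [5] / [6];  Q = [1, 3, 7] / [2] / [4] / [5] / [6]
Final shape: (3, 1, 1, 1, 1).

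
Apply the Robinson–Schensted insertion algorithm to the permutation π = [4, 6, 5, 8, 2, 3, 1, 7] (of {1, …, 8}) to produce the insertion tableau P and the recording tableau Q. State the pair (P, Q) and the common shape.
P = [1, 3, 7] / [2, 5, 8] / [4] / [6];  Q = [1, 2, 4] / [3, 6, 8] / [5] / [7];  common shape = (3, 3, 1, 1)

Row-insert the values π_1, π_2, … into P one at a time, bumping the leftmost entry strictly greater than the inserted value down to the next row. The recording tableau Q records, in position (i, j), the step at which that cell was added to P.
  Insert 4 (step 1): P = [4];  Q = [1]
  Insert 6 (step 2): P = [4, 6];  Q = [1, 2]
  Insert 5 (step 3): P = [4, 5] / [6];  Q = [1, 2] / [3]
  Insert 8 (step 4): P = [4, 5, 8] / [6];  Q = [1, 2, 4] / [3]
  Insert 2 (step 5): P = [2, 5, 8] / [4] / [6];  Q = [1, 2, 4] / [3] / [5]
  Insert 3 (step 6): P = [2, 3, 8] / [4, 5] / [6];  Q = [1, 2, 4] / [3, 6] / [5]
  Insert 1 (step 7): P = [1, 3, 8] / [2, 5] / [4] / [6];  Q = [1, 2, 4] / [3, 6] / [5] / [7]
  Insert 7 (step 8): P = [1, 3, 7] / [2, 5, 8] / [4] / [6];  Q = [1, 2, 4] / [3, 6, 8] / [5] / [7]
Final shape: (3, 3, 1, 1).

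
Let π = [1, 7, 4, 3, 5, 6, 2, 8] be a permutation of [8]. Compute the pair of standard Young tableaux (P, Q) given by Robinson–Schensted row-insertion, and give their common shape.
P = [1, 2, 5, 6, 8] / [3] / [4] / [7];  Q = [1, 2, 5, 6, 8] / [3] / [4] / [7];  common shape = (5, 1, 1, 1)

Row-insert the values π_1, π_2, … into P one at a time, bumping the leftmost entry strictly greater than the inserted value down to the next row. The recording tableau Q records, in position (i, j), the step at which that cell was added to P.
  Insert 1 (step 1): P = [1];  Q = [1]
  Insert 7 (step 2): P = [1, 7];  Q = [1, 2]
  Insert 4 (step 3): P = [1, 4] / [7];  Q = [1, 2] / [3]
  Insert 3 (step 4): P = [1, 3] / [4] / [7];  Q = [1, 2] / [3] / [4]
  Insert 5 (step 5): P = [1, 3, 5] / [4] / [7];  Q = [1, 2, 5] / [3] / [4]
  Insert 6 (step 6): P = [1, 3, 5, 6] / [4] / [7];  Q = [1, 2, 5, 6] / [3] / [4]
  Insert 2 (step 7): P = [1, 2, 5, 6] / [3] / [4] / [7];  Q = [1, 2, 5, 6] / [3] / [4] / [7]
  Insert 8 (step 8): P = [1, 2, 5, 6, 8] / [3] / [4] / [7];  Q = [1, 2, 5, 6, 8] / [3] / [4] / [7]
Final shape: (5, 1, 1, 1).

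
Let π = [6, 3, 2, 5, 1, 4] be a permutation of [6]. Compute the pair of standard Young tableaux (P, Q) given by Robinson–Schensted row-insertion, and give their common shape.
P = [1, 4] / [2, 5] / [3] / [6];  Q = [1, 4] / [2, 6] / [3] / [5];  common shape = (2, 2, 1, 1)

Row-insert the values π_1, π_2, … into P one at a time, bumping the leftmost entry strictly greater than the inserted value down to the next row. The recording tableau Q records, in position (i, j), the step at which that cell was added to P.
  Insert 6 (step 1): P = [6];  Q = [1]
  Insert 3 (step 2): P = [3] / [6];  Q = [1] / [2]
  Insert 2 (step 3): P = [2] / [3] / [6];  Q = [1] / [2] / [3]
  Insert 5 (step 4): P = [2, 5] / [3] / [6];  Q = [1, 4] / [2] / [3]
  Insert 1 (step 5): P = [1, 5] / [2] / [3] / [6];  Q = [1, 4] / [2] / [3] / [5]
  Insert 4 (step 6): P = [1, 4] / [2, 5] / [3] / [6];  Q = [1, 4] / [2, 6] / [3] / [5]
Final shape: (2, 2, 1, 1).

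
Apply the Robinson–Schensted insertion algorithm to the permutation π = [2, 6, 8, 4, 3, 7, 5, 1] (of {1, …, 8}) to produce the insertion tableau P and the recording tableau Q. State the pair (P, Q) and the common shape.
P = [1, 3, 5] / [2, 7] / [4, 8] / [6];  Q = [1, 2, 3] / [4, 6] / [5, 7] / [8];  common shape = (3, 2, 2, 1)

Row-insert the values π_1, π_2, … into P one at a time, bumping the leftmost entry strictly greater than the inserted value down to the next row. The recording tableau Q records, in position (i, j), the step at which that cell was added to P.
  Insert 2 (step 1): P = [2];  Q = [1]
  Insert 6 (step 2): P = [2, 6];  Q = [1, 2]
  Insert 8 (step 3): P = [2, 6, 8];  Q = [1, 2, 3]
  Insert 4 (step 4): P = [2, 4, 8] / [6];  Q = [1, 2, 3] / [4]
  Insert 3 (step 5): P = [2, 3, 8] / [4] / [6];  Q = [1, 2, 3] / [4] / [5]
  Insert 7 (step 6): P = [2, 3, 7] / [4, 8] / [6];  Q = [1, 2, 3] / [4, 6] / [5]
  Insert 5 (step 7): P = [2, 3, 5] / [4, 7] / [6, 8];  Q = [1, 2, 3] / [4, 6] / [5, 7]
  Insert 1 (step 8): P = [1, 3, 5] / [2, 7] / [4, 8] / [6];  Q = [1, 2, 3] / [4, 6] / [5, 7] / [8]
Final shape: (3, 2, 2, 1).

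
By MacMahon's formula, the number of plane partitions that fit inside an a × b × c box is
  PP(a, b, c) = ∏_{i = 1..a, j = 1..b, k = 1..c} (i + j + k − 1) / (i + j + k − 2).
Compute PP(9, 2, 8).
PP(9, 2, 8) = 118195220

Evaluate the triple product over i = 1..9, j = 1..2, k = 1..8. The factors are (2/1) · (3/2) · (4/3) · (5/4) · (6/5) · (7/6) · (8/7) · (9/8) · … (144 factors total). The numerators and denominators telescope so the product is an integer; carrying out the multiplication exactly gives PP(9, 2, 8) = 118195220.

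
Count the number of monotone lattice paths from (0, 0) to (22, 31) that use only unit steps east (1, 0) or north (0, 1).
Number of paths = 462525733568080

A monotone lattice path from (0, 0) to (22, 31) consists of 22 east steps and 31 north steps in some order, so it is determined by which 22 of the 53 steps are east. The count is C(53, 22) = 462525733568080.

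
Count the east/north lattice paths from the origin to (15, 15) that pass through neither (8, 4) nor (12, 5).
Number of paths = 138302722

Inclusion–exclusion. Total paths: C(30, 15) = 155117520. Through P₁: C(12, 8)·C(18, 7) = 15752880. Through P₂: C(17, 12)·C(13, 3) = 1769768. Since P₁ is strictly southwest of P₂, a monotone path through both must visit P₁ then P₂; paths through both = C(12, 8)·C(5, 4)·C(13, 3) = 707850. Avoid both = 155117520 − 15752880 − 1769768 + 707850 = 138302722.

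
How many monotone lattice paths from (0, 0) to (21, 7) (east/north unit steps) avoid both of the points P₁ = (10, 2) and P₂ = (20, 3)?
Number of paths = 890527

Inclusion–exclusion. Total paths: C(28, 21) = 1184040. Through P₁: C(12, 10)·C(16, 11) = 288288. Through P₂: C(23, 20)·C(5, 1) = 8855. Since P₁ is strictly southwest of P₂, a monotone path through both must visit P₁ then P₂; paths through both = C(12, 10)·C(11, 10)·C(5, 1) = 3630. Avoid both = 1184040 − 288288 − 8855 + 3630 = 890527.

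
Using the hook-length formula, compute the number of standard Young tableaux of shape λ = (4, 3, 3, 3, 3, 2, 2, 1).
# SYT of shape (4, 3, 3, 3, 3, 2, 2, 1) = 58786000

Hook-length formula: f^λ = n! / Π hook(c), product over all cells c of the Young diagram. For λ = (4, 3, 3, 3, 3, 2, 2, 1), n = 21 boxes. Hook lengths by row (left-to-right, top-to-bottom): [11, 9, 6, 1]; [9, 7, 4]; [8, 6, 3]; [7, 5, 2]; [6, 4, 1]; [4, 2]; [3, 1]; [1]. Product of hooks = 869100503040. So f^λ = 21! / 869100503040 = 51090942171709440000 / 869100503040 = 58786000.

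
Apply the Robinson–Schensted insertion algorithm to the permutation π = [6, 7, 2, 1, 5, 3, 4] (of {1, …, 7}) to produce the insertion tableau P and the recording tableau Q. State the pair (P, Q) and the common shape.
P = [1, 3, 4] / [2, 5] / [6, 7];  Q = [1, 2, 7] / [3, 5] / [4, 6];  common shape = (3, 2, 2)

Row-insert the values π_1, π_2, … into P one at a time, bumping the leftmost entry strictly greater than the inserted value down to the next row. The recording tableau Q records, in position (i, j), the step at which that cell was added to P.
  Insert 6 (step 1): P = [6];  Q = [1]
  Insert 7 (step 2): P = [6, 7];  Q = [1, 2]
  Insert 2 (step 3): P = [2, 7] / [6];  Q = [1, 2] / [3]
  Insert 1 (step 4): P = [1, 7] / [2] / [6];  Q = [1, 2] / [3] / [4]
  Insert 5 (step 5): P = [1, 5] / [2, 7] / [6];  Q = [1, 2] / [3, 5] / [4]
  Insert 3 (step 6): P = [1, 3] / [2, 5] / [6, 7];  Q = [1, 2] / [3, 5] / [4, 6]
  Insert 4 (step 7): P = [1, 3, 4] / [2, 5] / [6, 7];  Q = [1, 2, 7] / [3, 5] / [4, 6]
Final shape: (3, 2, 2).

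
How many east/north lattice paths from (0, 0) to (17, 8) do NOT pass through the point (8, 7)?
Number of paths = 1017225

Total paths from (0, 0) to (17, 8): C(25, 17) = 1081575. Paths through (8, 7): (paths (0, 0) → (8, 7)) × (paths (8, 7) → (17, 8)) = C(15, 8) · C(10, 9) = 6435 · 10 = 64350. Avoidance count = 1081575 − 64350 = 1017225.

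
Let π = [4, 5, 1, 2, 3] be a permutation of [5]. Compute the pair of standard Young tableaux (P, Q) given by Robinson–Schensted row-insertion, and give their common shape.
P = [1, 2, 3] / [4, 5];  Q = [1, 2, 5] / [3, 4];  common shape = (3, 2)

Row-insert the values π_1, π_2, … into P one at a time, bumping the leftmost entry strictly greater than the inserted value down to the next row. The recording tableau Q records, in position (i, j), the step at which that cell was added to P.
  Insert 4 (step 1): P = [4];  Q = [1]
  Insert 5 (step 2): P = [4, 5];  Q = [1, 2]
  Insert 1 (step 3): P = [1, 5] / [4];  Q = [1, 2] / [3]
  Insert 2 (step 4): P = [1, 2] / [4, 5];  Q = [1, 2] / [3, 4]
  Insert 3 (step 5): P = [1, 2, 3] / [4, 5];  Q = [1, 2, 5] / [3, 4]
Final shape: (3, 2).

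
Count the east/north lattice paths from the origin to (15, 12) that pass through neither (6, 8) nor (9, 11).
Number of paths = 14481415

Inclusion–exclusion. Total paths: C(27, 15) = 17383860. Through P₁: C(14, 6)·C(13, 9) = 2147145. Through P₂: C(20, 9)·C(7, 6) = 1175720. Since P₁ is strictly southwest of P₂, a monotone path through both must visit P₁ then P₂; paths through both = C(14, 6)·C(6, 3)·C(7, 6) = 420420. Avoid both = 17383860 − 2147145 − 1175720 + 420420 = 14481415.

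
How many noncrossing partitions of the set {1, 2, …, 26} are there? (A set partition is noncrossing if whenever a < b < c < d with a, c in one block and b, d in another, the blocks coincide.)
C_26 = 18367353072152

These noncrossing partitions are counted by the Catalan number C_n = (1/(n + 1)) · C(2n, n). For n = 26: C_26 = (1/27) · C(52, 26) = 495918532948104/27 = 18367353072152.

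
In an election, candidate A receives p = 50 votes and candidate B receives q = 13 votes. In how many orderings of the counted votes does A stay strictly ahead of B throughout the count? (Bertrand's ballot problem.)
Strict-lead orderings = 6148128119709

Total orderings of the 63 votes with 50 for A: C(63, 50) = 10468434365991. By the Bertrand ballot formula (Cycle Lemma / reflection principle), the number of orderings in which A is strictly ahead of B throughout is (p − q)/(p + q) · C(p + q, p) = (50 − 13)/(50 + 13) · 10468434365991 = 6148128119709.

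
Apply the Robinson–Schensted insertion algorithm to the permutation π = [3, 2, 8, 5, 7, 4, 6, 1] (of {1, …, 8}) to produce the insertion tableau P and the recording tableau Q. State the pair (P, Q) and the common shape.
P = [1, 4, 6] / [2, 5, 7] / [3] / [8];  Q = [1, 3, 5] / [2, 4, 7] / [6] / [8];  common shape = (3, 3, 1, 1)

Row-insert the values π_1, π_2, … into P one at a time, bumping the leftmost entry strictly greater than the inserted value down to the next row. The recording tableau Q records, in position (i, j), the step at which that cell was added to P.
  Insert 3 (step 1): P = [3];  Q = [1]
  Insert 2 (step 2): P = [2] / [3];  Q = [1] / [2]
  Insert 8 (step 3): P = [2, 8] / [3];  Q = [1, 3] / [2]
  Insert 5 (step 4): P = [2, 5] / [3, 8];  Q = [1, 3] / [2, 4]
  Insert 7 (step 5): P = [2, 5, 7] / [3, 8];  Q = [1, 3, 5] / [2, 4]
  Insert 4 (step 6): P = [2, 4, 7] / [3, 5] / [8];  Q = [1, 3, 5] / [2, 4] / [6]
  Insert 6 (step 7): P = [2, 4, 6] / [3, 5, 7] / [8];  Q = [1, 3, 5] / [2, 4, 7] / [6]
  Insert 1 (step 8): P = [1, 4, 6] / [2, 5, 7] / [3] / [8];  Q = [1, 3, 5] / [2, 4, 7] / [6] / [8]
Final shape: (3, 3, 1, 1).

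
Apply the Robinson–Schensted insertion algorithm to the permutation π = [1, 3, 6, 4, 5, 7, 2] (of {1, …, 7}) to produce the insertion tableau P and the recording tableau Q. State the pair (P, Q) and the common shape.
P = [1, 2, 4, 5, 7] / [3] / [6];  Q = [1, 2, 3, 5, 6] / [4] / [7];  common shape = (5, 1, 1)

Row-insert the values π_1, π_2, … into P one at a time, bumping the leftmost entry strictly greater than the inserted value down to the next row. The recording tableau Q records, in position (i, j), the step at which that cell was added to P.
  Insert 1 (step 1): P = [1];  Q = [1]
  Insert 3 (step 2): P = [1, 3];  Q = [1, 2]
  Insert 6 (step 3): P = [1, 3, 6];  Q = [1, 2, 3]
  Insert 4 (step 4): P = [1, 3, 4] / [6];  Q = [1, 2, 3] / [4]
  Insert 5 (step 5): P = [1, 3, 4, 5] / [6];  Q = [1, 2, 3, 5] / [4]
  Insert 7 (step 6): P = [1, 3, 4, 5, 7] / [6];  Q = [1, 2, 3, 5, 6] / [4]
  Insert 2 (step 7): P = [1, 2, 4, 5, 7] / [3] / [6];  Q = [1, 2, 3, 5, 6] / [4] / [7]
Final shape: (5, 1, 1).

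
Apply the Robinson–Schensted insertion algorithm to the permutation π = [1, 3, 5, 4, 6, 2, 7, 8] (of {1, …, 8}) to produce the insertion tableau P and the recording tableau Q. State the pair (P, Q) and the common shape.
P = [1, 2, 4, 6, 7, 8] / [3] / [5];  Q = [1, 2, 3, 5, 7, 8] / [4] / [6];  common shape = (6, 1, 1)

Row-insert the values π_1, π_2, … into P one at a time, bumping the leftmost entry strictly greater than the inserted value down to the next row. The recording tableau Q records, in position (i, j), the step at which that cell was added to P.
  Insert 1 (step 1): P = [1];  Q = [1]
  Insert 3 (step 2): P = [1, 3];  Q = [1, 2]
  Insert 5 (step 3): P = [1, 3, 5];  Q = [1, 2, 3]
  Insert 4 (step 4): P = [1, 3, 4] / [5];  Q = [1, 2, 3] / [4]
  Insert 6 (step 5): P = [1, 3, 4, 6] / [5];  Q = [1, 2, 3, 5] / [4]
  Insert 2 (step 6): P = [1, 2, 4, 6] / [3] / [5];  Q = [1, 2, 3, 5] / [4] / [6]
  Insert 7 (step 7): P = [1, 2, 4, 6, 7] / [3] / [5];  Q = [1, 2, 3, 5, 7] / [4] / [6]
  Insert 8 (step 8): P = [1, 2, 4, 6, 7, 8] / [3] / [5];  Q = [1, 2, 3, 5, 7, 8] / [4] / [6]
Final shape: (6, 1, 1).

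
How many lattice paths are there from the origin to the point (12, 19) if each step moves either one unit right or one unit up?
Number of paths = 141120525

A monotone lattice path from (0, 0) to (12, 19) consists of 12 east steps and 19 north steps in some order, so it is determined by which 12 of the 31 steps are east. The count is C(31, 12) = 141120525.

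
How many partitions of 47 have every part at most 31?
p(47, parts ≤ 31) = 124070

Use the recurrence p(n, m) = p(n, m−1) + p(n−m, m): either the largest part is < m (count p(n, m−1)) or the largest part is exactly m (remove one copy of m, count p(n−m, m)). With p(0, ·) = 1 this gives p(47, parts ≤ 31) = 124070. (By conjugating Young diagrams, this also counts partitions of 47 into at most 31 parts.)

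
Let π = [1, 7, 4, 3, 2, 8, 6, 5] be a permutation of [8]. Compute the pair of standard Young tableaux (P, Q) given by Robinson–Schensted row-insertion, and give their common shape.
P = [1, 2, 5] / [3, 6] / [4, 8] / [7];  Q = [1, 2, 6] / [3, 7] / [4, 8] / [5];  common shape = (3, 2, 2, 1)

Row-insert the values π_1, π_2, … into P one at a time, bumping the leftmost entry strictly greater than the inserted value down to the next row. The recording tableau Q records, in position (i, j), the step at which that cell was added to P.
  Insert 1 (step 1): P = [1];  Q = [1]
  Insert 7 (step 2): P = [1, 7];  Q = [1, 2]
  Insert 4 (step 3): P = [1, 4] / [7];  Q = [1, 2] / [3]
  Insert 3 (step 4): P = [1, 3] / [4] / [7];  Q = [1, 2] / [3] / [4]
  Insert 2 (step 5): P = [1, 2] / [3] / [4] / [7];  Q = [1, 2] / [3] / [4] / [5]
  Insert 8 (step 6): P = [1, 2, 8] / [3] / [4] / [7];  Q = [1, 2, 6] / [3] / [4] / [5]
  Insert 6 (step 7): P = [1, 2, 6] / [3, 8] / [4] / [7];  Q = [1, 2, 6] / [3, 7] / [4] / [5]
  Insert 5 (step 8): P = [1, 2, 5] / [3, 6] / [4, 8] / [7];  Q = [1, 2, 6] / [3, 7] / [4, 8] / [5]
Final shape: (3, 2, 2, 1).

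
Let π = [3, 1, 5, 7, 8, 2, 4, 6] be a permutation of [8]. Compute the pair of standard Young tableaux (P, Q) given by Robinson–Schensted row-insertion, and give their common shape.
P = [1, 2, 4, 6] / [3, 5, 7, 8];  Q = [1, 3, 4, 5] / [2, 6, 7, 8];  common shape = (4, 4)

Row-insert the values π_1, π_2, … into P one at a time, bumping the leftmost entry strictly greater than the inserted value down to the next row. The recording tableau Q records, in position (i, j), the step at which that cell was added to P.
  Insert 3 (step 1): P = [3];  Q = [1]
  Insert 1 (step 2): P = [1] / [3];  Q = [1] / [2]
  Insert 5 (step 3): P = [1, 5] / [3];  Q = [1, 3] / [2]
  Insert 7 (step 4): P = [1, 5, 7] / [3];  Q = [1, 3, 4] / [2]
  Insert 8 (step 5): P = [1, 5, 7, 8] / [3];  Q = [1, 3, 4, 5] / [2]
  Insert 2 (step 6): P = [1, 2, 7, 8] / [3, 5];  Q = [1, 3, 4, 5] / [2, 6]
  Insert 4 (step 7): P = [1, 2, 4, 8] / [3, 5, 7];  Q = [1, 3, 4, 5] / [2, 6, 7]
  Insert 6 (step 8): P = [1, 2, 4, 6] / [3, 5, 7, 8];  Q = [1, 3, 4, 5] / [2, 6, 7, 8]
Final shape: (4, 4).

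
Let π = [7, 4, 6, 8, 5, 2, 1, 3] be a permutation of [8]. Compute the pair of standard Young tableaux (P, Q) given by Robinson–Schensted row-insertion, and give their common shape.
P = [1, 3, 8] / [2, 5] / [4] / [6] / [7];  Q = [1, 3, 4] / [2, 8] / [5] / [6] / [7];  common shape = (3, 2, 1, 1, 1)

Row-insert the values π_1, π_2, … into P one at a time, bumping the leftmost entry strictly greater than the inserted value down to the next row. The recording tableau Q records, in position (i, j), the step at which that cell was added to P.
  Insert 7 (step 1): P = [7];  Q = [1]
  Insert 4 (step 2): P = [4] / [7];  Q = [1] / [2]
  Insert 6 (step 3): P = [4, 6] / [7];  Q = [1, 3] / [2]
  Insert 8 (step 4): P = [4, 6, 8] / [7];  Q = [1, 3, 4] / [2]
  Insert 5 (step 5): P = [4, 5, 8] / [6] / [7];  Q = [1, 3, 4] / [2] / [5]
  Insert 2 (step 6): P = [2, 5, 8] / [4] / [6] / [7];  Q = [1, 3, 4] / [2] / [5] / [6]
  Insert 1 (step 7): P = [1, 5, 8] / [2] / [4] / [6] / [7];  Q = [1, 3, 4] / [2] / [5] / [6] / [7]
  Insert 3 (step 8): P = [1, 3, 8] / [2, 5] / [4] / [6] / [7];  Q = [1, 3, 4] / [2, 8] / [5] / [6] / [7]
Final shape: (3, 2, 1, 1, 1).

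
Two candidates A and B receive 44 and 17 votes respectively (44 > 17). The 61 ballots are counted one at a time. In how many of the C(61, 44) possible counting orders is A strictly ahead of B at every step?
Strict-lead orderings = 237613302827775

Total orderings of the 61 votes with 44 for A: C(61, 44) = 536830054536825. By the Bertrand ballot formula (Cycle Lemma / reflection principle), the number of orderings in which A is strictly ahead of B throughout is (p − q)/(p + q) · C(p + q, p) = (44 − 17)/(44 + 17) · 536830054536825 = 237613302827775.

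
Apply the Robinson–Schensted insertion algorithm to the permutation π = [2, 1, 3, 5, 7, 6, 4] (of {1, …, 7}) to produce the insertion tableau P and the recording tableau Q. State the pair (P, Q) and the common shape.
P = [1, 3, 4, 6] / [2, 5] / [7];  Q = [1, 3, 4, 5] / [2, 6] / [7];  common shape = (4, 2, 1)

Row-insert the values π_1, π_2, … into P one at a time, bumping the leftmost entry strictly greater than the inserted value down to the next row. The recording tableau Q records, in position (i, j), the step at which that cell was added to P.
  Insert 2 (step 1): P = [2];  Q = [1]
  Insert 1 (step 2): P = [1] / [2];  Q = [1] / [2]
  Insert 3 (step 3): P = [1, 3] / [2];  Q = [1, 3] / [2]
  Insert 5 (step 4): P = [1, 3, 5] / [2];  Q = [1, 3, 4] / [2]
  Insert 7 (step 5): P = [1, 3, 5, 7] / [2];  Q = [1, 3, 4, 5] / [2]
  Insert 6 (step 6): P = [1, 3, 5, 6] / [2, 7];  Q = [1, 3, 4, 5] / [2, 6]
  Insert 4 (step 7): P = [1, 3, 4, 6] / [2, 5] / [7];  Q = [1, 3, 4, 5] / [2, 6] / [7]
Final shape: (4, 2, 1).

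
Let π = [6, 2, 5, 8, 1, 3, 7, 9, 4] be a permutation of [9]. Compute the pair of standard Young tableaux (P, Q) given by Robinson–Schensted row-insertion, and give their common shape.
P = [1, 3, 4, 9] / [2, 5, 7] / [6, 8];  Q = [1, 3, 4, 8] / [2, 6, 7] / [5, 9];  common shape = (4, 3, 2)

Row-insert the values π_1, π_2, … into P one at a time, bumping the leftmost entry strictly greater than the inserted value down to the next row. The recording tableau Q records, in position (i, j), the step at which that cell was added to P.
  Insert 6 (step 1): P = [6];  Q = [1]
  Insert 2 (step 2): P = [2] / [6];  Q = [1] / [2]
  Insert 5 (step 3): P = [2, 5] / [6];  Q = [1, 3] / [2]
  Insert 8 (step 4): P = [2, 5, 8] / [6];  Q = [1, 3, 4] / [2]
  Insert 1 (step 5): P = [1, 5, 8] / [2] / [6];  Q = [1, 3, 4] / [2] / [5]
  Insert 3 (step 6): P = [1, 3, 8] / [2, 5] / [6];  Q = [1, 3, 4] / [2, 6] / [5]
  Insert 7 (step 7): P = [1, 3, 7] / [2, 5, 8] / [6];  Q = [1, 3, 4] / [2, 6, 7] / [5]
  Insert 9 (step 8): P = [1, 3, 7, 9] / [2, 5, 8] / [6];  Q = [1, 3, 4, 8] / [2, 6, 7] / [5]
  Insert 4 (step 9): P = [1, 3, 4, 9] / [2, 5, 7] / [6, 8];  Q = [1, 3, 4, 8] / [2, 6, 7] / [5, 9]
Final shape: (4, 3, 2).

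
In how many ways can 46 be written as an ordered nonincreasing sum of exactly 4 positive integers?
p(46, 4 parts) = 720

Partitions of n into exactly k parts are in bijection with partitions of n − k into at most k parts (subtract 1 from each part). So p(46, exactly 4) = p(42, parts ≤ 4). Computing via the recurrence p(m, j) = p(m, j−1) + p(m−j, j) gives 720.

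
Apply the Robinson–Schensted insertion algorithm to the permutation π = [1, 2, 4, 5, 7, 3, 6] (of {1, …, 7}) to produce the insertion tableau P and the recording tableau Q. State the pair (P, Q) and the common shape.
P = [1, 2, 3, 5, 6] / [4, 7];  Q = [1, 2, 3, 4, 5] / [6, 7];  common shape = (5, 2)

Row-insert the values π_1, π_2, … into P one at a time, bumping the leftmost entry strictly greater than the inserted value down to the next row. The recording tableau Q records, in position (i, j), the step at which that cell was added to P.
  Insert 1 (step 1): P = [1];  Q = [1]
  Insert 2 (step 2): P = [1, 2];  Q = [1, 2]
  Insert 4 (step 3): P = [1, 2, 4];  Q = [1, 2, 3]
  Insert 5 (step 4): P = [1, 2, 4, 5];  Q = [1, 2, 3, 4]
  Insert 7 (step 5): P = [1, 2, 4, 5, 7];  Q = [1, 2, 3, 4, 5]
  Insert 3 (step 6): P = [1, 2, 3, 5, 7] / [4];  Q = [1, 2, 3, 4, 5] / [6]
  Insert 6 (step 7): P = [1, 2, 3, 5, 6] / [4, 7];  Q = [1, 2, 3, 4, 5] / [6, 7]
Final shape: (5, 2).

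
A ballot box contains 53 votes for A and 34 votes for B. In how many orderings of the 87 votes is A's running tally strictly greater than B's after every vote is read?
Strict-lead orderings = 364725463025635926088770

Total orderings of the 87 votes with 53 for A: C(87, 53) = 1670058699117385556301210. By the Bertrand ballot formula (Cycle Lemma / reflection principle), the number of orderings in which A is strictly ahead of B throughout is (p − q)/(p + q) · C(p + q, p) = (53 − 34)/(53 + 34) · 1670058699117385556301210 = 364725463025635926088770.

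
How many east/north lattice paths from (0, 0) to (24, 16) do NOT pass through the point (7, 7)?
Number of paths = 52128646050

Total paths from (0, 0) to (24, 16): C(40, 24) = 62852101650. Paths through (7, 7): (paths (0, 0) → (7, 7)) × (paths (7, 7) → (24, 16)) = C(14, 7) · C(26, 17) = 3432 · 3124550 = 10723455600. Avoidance count = 62852101650 − 10723455600 = 52128646050.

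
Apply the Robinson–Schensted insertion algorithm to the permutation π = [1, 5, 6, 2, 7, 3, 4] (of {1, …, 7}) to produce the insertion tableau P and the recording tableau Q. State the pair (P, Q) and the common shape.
P = [1, 2, 3, 4] / [5, 6, 7];  Q = [1, 2, 3, 5] / [4, 6, 7];  common shape = (4, 3)

Row-insert the values π_1, π_2, … into P one at a time, bumping the leftmost entry strictly greater than the inserted value down to the next row. The recording tableau Q records, in position (i, j), the step at which that cell was added to P.
  Insert 1 (step 1): P = [1];  Q = [1]
  Insert 5 (step 2): P = [1, 5];  Q = [1, 2]
  Insert 6 (step 3): P = [1, 5, 6];  Q = [1, 2, 3]
  Insert 2 (step 4): P = [1, 2, 6] / [5];  Q = [1, 2, 3] / [4]
  Insert 7 (step 5): P = [1, 2, 6, 7] / [5];  Q = [1, 2, 3, 5] / [4]
  Insert 3 (step 6): P = [1, 2, 3, 7] / [5, 6];  Q = [1, 2, 3, 5] / [4, 6]
  Insert 4 (step 7): P = [1, 2, 3, 4] / [5, 6, 7];  Q = [1, 2, 3, 5] / [4, 6, 7]
Final shape: (4, 3).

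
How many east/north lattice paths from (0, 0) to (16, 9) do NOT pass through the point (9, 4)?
Number of paths = 1476695

Total paths from (0, 0) to (16, 9): C(25, 16) = 2042975. Paths through (9, 4): (paths (0, 0) → (9, 4)) × (paths (9, 4) → (16, 9)) = C(13, 9) · C(12, 7) = 715 · 792 = 566280. Avoidance count = 2042975 − 566280 = 1476695.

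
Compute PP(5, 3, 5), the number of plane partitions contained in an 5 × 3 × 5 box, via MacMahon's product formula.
PP(5, 3, 5) = 731808

Evaluate the triple product over i = 1..5, j = 1..3, k = 1..5. The factors are (2/1) · (3/2) · (4/3) · (5/4) · (6/5) · (3/2) · (4/3) · (5/4) · … (75 factors total). The numerators and denominators telescope so the product is an integer; carrying out the multiplication exactly gives PP(5, 3, 5) = 731808.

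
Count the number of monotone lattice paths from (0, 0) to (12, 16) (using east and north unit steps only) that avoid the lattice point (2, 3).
Number of paths = 18981095

Total paths from (0, 0) to (12, 16): C(28, 12) = 30421755. Paths through (2, 3): (paths (0, 0) → (2, 3)) × (paths (2, 3) → (12, 16)) = C(5, 2) · C(23, 10) = 10 · 1144066 = 11440660. Avoidance count = 30421755 − 11440660 = 18981095.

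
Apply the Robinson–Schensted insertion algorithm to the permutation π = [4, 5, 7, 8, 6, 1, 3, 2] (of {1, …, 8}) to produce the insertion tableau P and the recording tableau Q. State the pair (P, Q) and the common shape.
P = [1, 2, 6, 8] / [3, 5] / [4] / [7];  Q = [1, 2, 3, 4] / [5, 7] / [6] / [8];  common shape = (4, 2, 1, 1)

Row-insert the values π_1, π_2, … into P one at a time, bumping the leftmost entry strictly greater than the inserted value down to the next row. The recording tableau Q records, in position (i, j), the step at which that cell was added to P.
  Insert 4 (step 1): P = [4];  Q = [1]
  Insert 5 (step 2): P = [4, 5];  Q = [1, 2]
  Insert 7 (step 3): P = [4, 5, 7];  Q = [1, 2, 3]
  Insert 8 (step 4): P = [4, 5, 7, 8];  Q = [1, 2, 3, 4]
  Insert 6 (step 5): P = [4, 5, 6, 8] / [7];  Q = [1, 2, 3, 4] / [5]
  Insert 1 (step 6): P = [1, 5, 6, 8] / [4] / [7];  Q = [1, 2, 3, 4] / [5] / [6]
  Insert 3 (step 7): P = [1, 3, 6, 8] / [4, 5] / [7];  Q = [1, 2, 3, 4] / [5, 7] / [6]
  Insert 2 (step 8): P = [1, 2, 6, 8] / [3, 5] / [4] / [7];  Q = [1, 2, 3, 4] / [5, 7] / [6] / [8]
Final shape: (4, 2, 1, 1).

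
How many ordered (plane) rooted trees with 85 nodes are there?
C_84 = 270557451039395118028642463289168566420671280440

These ordered rooted trees are counted by the Catalan number C_n = (1/(n + 1)) · C(2n, n). For n = 84: C_84 = (1/85) · C(168, 84) = 22997383338348585032434609379579328145757058837400/85 = 270557451039395118028642463289168566420671280440.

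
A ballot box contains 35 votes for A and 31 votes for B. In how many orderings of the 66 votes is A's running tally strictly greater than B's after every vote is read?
Strict-lead orderings = 388271781325244544

Total orderings of the 66 votes with 35 for A: C(66, 35) = 6406484391866534976. By the Bertrand ballot formula (Cycle Lemma / reflection principle), the number of orderings in which A is strictly ahead of B throughout is (p − q)/(p + q) · C(p + q, p) = (35 − 31)/(35 + 31) · 6406484391866534976 = 388271781325244544.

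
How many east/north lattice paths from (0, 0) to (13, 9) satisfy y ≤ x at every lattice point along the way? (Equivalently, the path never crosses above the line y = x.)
Number of paths = 177650

By the reflection principle (André's argument), the number of monotone paths to (13, 9) with n ≤ m that never go above y = x is C(22, 13) − C(22, 14) = 497420 − 319770 = 177650.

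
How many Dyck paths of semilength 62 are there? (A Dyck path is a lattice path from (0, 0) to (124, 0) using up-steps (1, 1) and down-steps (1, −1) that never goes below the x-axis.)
C_62 = 24139737743045626825711458546273312

These Dyck paths are counted by the Catalan number C_n = (1/(n + 1)) · C(2n, n). For n = 62: C_62 = (1/63) · C(124, 62) = 1520803477811874490019821888415218656/63 = 24139737743045626825711458546273312.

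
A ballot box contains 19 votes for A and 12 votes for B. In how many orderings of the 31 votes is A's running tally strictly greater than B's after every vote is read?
Strict-lead orderings = 31865925

Total orderings of the 31 votes with 19 for A: C(31, 19) = 141120525. By the Bertrand ballot formula (Cycle Lemma / reflection principle), the number of orderings in which A is strictly ahead of B throughout is (p − q)/(p + q) · C(p + q, p) = (19 − 12)/(19 + 12) · 141120525 = 31865925.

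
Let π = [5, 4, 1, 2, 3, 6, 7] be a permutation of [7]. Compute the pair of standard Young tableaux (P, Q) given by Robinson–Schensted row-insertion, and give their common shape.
P = [1, 2, 3, 6, 7] / [4] / [5];  Q = [1, 4, 5, 6, 7] / [2] / [3];  common shape = (5, 1, 1)

Row-insert the values π_1, π_2, … into P one at a time, bumping the leftmost entry strictly greater than the inserted value down to the next row. The recording tableau Q records, in position (i, j), the step at which that cell was added to P.
  Insert 5 (step 1): P = [5];  Q = [1]
  Insert 4 (step 2): P = [4] / [5];  Q = [1] / [2]
  Insert 1 (step 3): P = [1] / [4] / [5];  Q = [1] / [2] / [3]
  Insert 2 (step 4): P = [1, 2] / [4] / [5];  Q = [1, 4] / [2] / [3]
  Insert 3 (step 5): P = [1, 2, 3] / [4] / [5];  Q = [1, 4, 5] / [2] / [3]
  Insert 6 (step 6): P = [1, 2, 3, 6] / [4] / [5];  Q = [1, 4, 5, 6] / [2] / [3]
  Insert 7 (step 7): P = [1, 2, 3, 6, 7] / [4] / [5];  Q = [1, 4, 5, 6, 7] / [2] / [3]
Final shape: (5, 1, 1).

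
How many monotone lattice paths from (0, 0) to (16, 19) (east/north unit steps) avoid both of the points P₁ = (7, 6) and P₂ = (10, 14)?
Number of paths = 2431066638

Inclusion–exclusion. Total paths: C(35, 16) = 4059928950. Through P₁: C(13, 7)·C(22, 9) = 853572720. Through P₂: C(24, 10)·C(11, 6) = 906100272. Since P₁ is strictly southwest of P₂, a monotone path through both must visit P₁ then P₂; paths through both = C(13, 7)·C(11, 3)·C(11, 6) = 130810680. Avoid both = 4059928950 − 853572720 − 906100272 + 130810680 = 2431066638.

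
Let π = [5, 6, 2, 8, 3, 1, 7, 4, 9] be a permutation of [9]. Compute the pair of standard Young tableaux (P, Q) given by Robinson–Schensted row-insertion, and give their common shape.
P = [1, 3, 4, 9] / [2, 6, 7] / [5, 8];  Q = [1, 2, 4, 9] / [3, 5, 7] / [6, 8];  common shape = (4, 3, 2)

Row-insert the values π_1, π_2, … into P one at a time, bumping the leftmost entry strictly greater than the inserted value down to the next row. The recording tableau Q records, in position (i, j), the step at which that cell was added to P.
  Insert 5 (step 1): P = [5];  Q = [1]
  Insert 6 (step 2): P = [5, 6];  Q = [1, 2]
  Insert 2 (step 3): P = [2, 6] / [5];  Q = [1, 2] / [3]
  Insert 8 (step 4): P = [2, 6, 8] / [5];  Q = [1, 2, 4] / [3]
  Insert 3 (step 5): P = [2, 3, 8] / [5, 6];  Q = [1, 2, 4] / [3, 5]
  Insert 1 (step 6): P = [1, 3, 8] / [2, 6] / [5];  Q = [1, 2, 4] / [3, 5] / [6]
  Insert 7 (step 7): P = [1, 3, 7] / [2, 6, 8] / [5];  Q = [1, 2, 4] / [3, 5, 7] / [6]
  Insert 4 (step 8): P = [1, 3, 4] / [2, 6, 7] / [5, 8];  Q = [1, 2, 4] / [3, 5, 7] / [6, 8]
  Insert 9 (step 9): P = [1, 3, 4, 9] / [2, 6, 7] / [5, 8];  Q = [1, 2, 4, 9] / [3, 5, 7] / [6, 8]
Final shape: (4, 3, 2).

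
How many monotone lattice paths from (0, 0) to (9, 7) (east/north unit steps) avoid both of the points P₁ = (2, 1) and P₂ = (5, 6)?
Number of paths = 4822

Inclusion–exclusion. Total paths: C(16, 9) = 11440. Through P₁: C(3, 2)·C(13, 7) = 5148. Through P₂: C(11, 5)·C(5, 4) = 2310. Since P₁ is strictly southwest of P₂, a monotone path through both must visit P₁ then P₂; paths through both = C(3, 2)·C(8, 3)·C(5, 4) = 840. Avoid both = 11440 − 5148 − 2310 + 840 = 4822.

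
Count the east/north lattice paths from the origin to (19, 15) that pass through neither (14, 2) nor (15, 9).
Number of paths = 1580565120

Inclusion–exclusion. Total paths: C(34, 19) = 1855967520. Through P₁: C(16, 14)·C(18, 5) = 1028160. Through P₂: C(24, 15)·C(10, 4) = 274575840. Since P₁ is strictly southwest of P₂, a monotone path through both must visit P₁ then P₂; paths through both = C(16, 14)·C(8, 1)·C(10, 4) = 201600. Avoid both = 1855967520 − 1028160 − 274575840 + 201600 = 1580565120.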